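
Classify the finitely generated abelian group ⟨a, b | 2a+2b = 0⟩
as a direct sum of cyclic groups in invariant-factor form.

Answer: M ≅ ℤ^1 ⊕ ℤ/2

Derivation:
rank_ℚ(R)=1; free=2−1=1
SNF(R) diag = [2] → torsion [2]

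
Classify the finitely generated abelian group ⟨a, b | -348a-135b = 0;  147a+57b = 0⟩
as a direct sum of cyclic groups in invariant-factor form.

Answer: M ≅ ℤ/3 ⊕ ℤ/3

Derivation:
rank_ℚ(R)=2; free=2−2=0
SNF(R) diag = [3, 3] → torsion [3, 3]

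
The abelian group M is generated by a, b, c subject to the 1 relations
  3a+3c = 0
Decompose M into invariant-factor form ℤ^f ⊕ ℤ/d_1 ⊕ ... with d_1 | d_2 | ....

rank_ℚ(R)=1; free=3−1=2
SNF(R) diag = [3] → torsion [3]

Answer: M ≅ ℤ^2 ⊕ ℤ/3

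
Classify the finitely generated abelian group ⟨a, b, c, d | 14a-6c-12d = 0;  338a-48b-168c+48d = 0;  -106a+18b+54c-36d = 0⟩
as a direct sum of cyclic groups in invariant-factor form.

rank_ℚ(R)=3; free=4−3=1
SNF(R) diag = [2, 6, 6] → torsion [2, 6, 6]

Answer: M ≅ ℤ^1 ⊕ ℤ/2 ⊕ ℤ/6 ⊕ ℤ/6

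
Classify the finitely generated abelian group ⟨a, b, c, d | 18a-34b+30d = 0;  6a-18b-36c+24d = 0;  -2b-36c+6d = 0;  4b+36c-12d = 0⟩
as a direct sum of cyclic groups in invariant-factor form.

Answer: M ≅ ℤ/2 ⊕ ℤ/6 ⊕ ℤ/18 ⊕ ℤ/36

Derivation:
rank_ℚ(R)=4; free=4−4=0
SNF(R) diag = [2, 6, 18, 36] → torsion [2, 6, 18, 36]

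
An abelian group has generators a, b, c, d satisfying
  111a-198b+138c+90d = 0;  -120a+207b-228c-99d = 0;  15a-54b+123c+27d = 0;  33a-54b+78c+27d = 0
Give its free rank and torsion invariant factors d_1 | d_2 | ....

rank_ℚ(R)=4; free=4−4=0
SNF(R) diag = [3, 9, 9, 27] → torsion [3, 9, 9, 27]

Answer: M ≅ ℤ/3 ⊕ ℤ/9 ⊕ ℤ/9 ⊕ ℤ/27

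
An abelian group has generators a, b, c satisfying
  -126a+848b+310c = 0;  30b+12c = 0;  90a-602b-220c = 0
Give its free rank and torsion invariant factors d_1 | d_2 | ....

rank_ℚ(R)=3; free=3−3=0
SNF(R) diag = [2, 6, 18] → torsion [2, 6, 18]

Answer: M ≅ ℤ/2 ⊕ ℤ/6 ⊕ ℤ/18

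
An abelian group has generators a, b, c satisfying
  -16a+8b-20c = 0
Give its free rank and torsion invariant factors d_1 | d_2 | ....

rank_ℚ(R)=1; free=3−1=2
SNF(R) diag = [4] → torsion [4]

Answer: M ≅ ℤ^2 ⊕ ℤ/4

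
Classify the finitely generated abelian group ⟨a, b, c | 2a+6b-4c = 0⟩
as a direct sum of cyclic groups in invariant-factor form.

Answer: M ≅ ℤ^2 ⊕ ℤ/2

Derivation:
rank_ℚ(R)=1; free=3−1=2
SNF(R) diag = [2] → torsion [2]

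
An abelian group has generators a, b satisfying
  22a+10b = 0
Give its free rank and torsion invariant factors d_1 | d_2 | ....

rank_ℚ(R)=1; free=2−1=1
SNF(R) diag = [2] → torsion [2]

Answer: M ≅ ℤ^1 ⊕ ℤ/2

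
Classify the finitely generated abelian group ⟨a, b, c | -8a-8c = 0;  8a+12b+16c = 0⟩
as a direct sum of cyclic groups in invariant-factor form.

Answer: M ≅ ℤ^1 ⊕ ℤ/4 ⊕ ℤ/8

Derivation:
rank_ℚ(R)=2; free=3−2=1
SNF(R) diag = [4, 8] → torsion [4, 8]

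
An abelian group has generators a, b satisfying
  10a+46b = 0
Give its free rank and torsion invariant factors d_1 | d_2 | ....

rank_ℚ(R)=1; free=2−1=1
SNF(R) diag = [2] → torsion [2]

Answer: M ≅ ℤ^1 ⊕ ℤ/2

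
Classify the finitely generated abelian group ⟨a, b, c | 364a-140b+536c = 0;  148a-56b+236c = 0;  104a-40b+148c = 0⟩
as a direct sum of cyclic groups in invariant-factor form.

rank_ℚ(R)=3; free=3−3=0
SNF(R) diag = [4, 12, 36] → torsion [4, 12, 36]

Answer: M ≅ ℤ/4 ⊕ ℤ/12 ⊕ ℤ/36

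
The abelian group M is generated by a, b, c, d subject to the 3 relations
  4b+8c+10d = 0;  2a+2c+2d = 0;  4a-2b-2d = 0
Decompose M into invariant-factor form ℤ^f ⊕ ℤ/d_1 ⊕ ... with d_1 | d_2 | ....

rank_ℚ(R)=3; free=4−3=1
SNF(R) diag = [2, 2, 2] → torsion [2, 2, 2]

Answer: M ≅ ℤ^1 ⊕ ℤ/2 ⊕ ℤ/2 ⊕ ℤ/2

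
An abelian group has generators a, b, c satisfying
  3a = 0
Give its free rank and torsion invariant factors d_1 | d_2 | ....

rank_ℚ(R)=1; free=3−1=2
SNF(R) diag = [3] → torsion [3]

Answer: M ≅ ℤ^2 ⊕ ℤ/3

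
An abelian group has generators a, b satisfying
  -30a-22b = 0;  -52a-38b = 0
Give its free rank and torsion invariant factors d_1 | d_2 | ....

rank_ℚ(R)=2; free=2−2=0
SNF(R) diag = [2, 2] → torsion [2, 2]

Answer: M ≅ ℤ/2 ⊕ ℤ/2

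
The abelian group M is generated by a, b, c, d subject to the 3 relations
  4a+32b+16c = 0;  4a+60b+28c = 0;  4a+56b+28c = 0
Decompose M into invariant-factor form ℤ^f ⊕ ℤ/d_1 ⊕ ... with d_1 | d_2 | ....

Answer: M ≅ ℤ^1 ⊕ ℤ/4 ⊕ ℤ/4 ⊕ ℤ/12

Derivation:
rank_ℚ(R)=3; free=4−3=1
SNF(R) diag = [4, 4, 12] → torsion [4, 4, 12]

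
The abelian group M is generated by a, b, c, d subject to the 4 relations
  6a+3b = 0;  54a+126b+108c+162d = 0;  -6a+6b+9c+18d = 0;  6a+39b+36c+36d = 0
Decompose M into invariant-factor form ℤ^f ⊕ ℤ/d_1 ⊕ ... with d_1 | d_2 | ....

Answer: M ≅ ℤ/3 ⊕ ℤ/9 ⊕ ℤ/18 ⊕ ℤ/36

Derivation:
rank_ℚ(R)=4; free=4−4=0
SNF(R) diag = [3, 9, 18, 36] → torsion [3, 9, 18, 36]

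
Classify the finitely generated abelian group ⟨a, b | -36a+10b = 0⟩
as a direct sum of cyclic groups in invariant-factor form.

Answer: M ≅ ℤ^1 ⊕ ℤ/2

Derivation:
rank_ℚ(R)=1; free=2−1=1
SNF(R) diag = [2] → torsion [2]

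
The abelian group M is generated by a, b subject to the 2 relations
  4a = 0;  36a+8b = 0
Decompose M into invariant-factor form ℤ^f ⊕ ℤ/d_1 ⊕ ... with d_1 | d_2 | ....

Answer: M ≅ ℤ/4 ⊕ ℤ/8

Derivation:
rank_ℚ(R)=2; free=2−2=0
SNF(R) diag = [4, 8] → torsion [4, 8]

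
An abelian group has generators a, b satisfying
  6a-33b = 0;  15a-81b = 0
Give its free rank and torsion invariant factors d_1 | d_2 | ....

Answer: M ≅ ℤ/3 ⊕ ℤ/3

Derivation:
rank_ℚ(R)=2; free=2−2=0
SNF(R) diag = [3, 3] → torsion [3, 3]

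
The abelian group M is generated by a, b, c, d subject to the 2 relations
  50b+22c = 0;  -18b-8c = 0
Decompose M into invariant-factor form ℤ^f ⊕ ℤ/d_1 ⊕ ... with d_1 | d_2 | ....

Answer: M ≅ ℤ^2 ⊕ ℤ/2 ⊕ ℤ/2

Derivation:
rank_ℚ(R)=2; free=4−2=2
SNF(R) diag = [2, 2] → torsion [2, 2]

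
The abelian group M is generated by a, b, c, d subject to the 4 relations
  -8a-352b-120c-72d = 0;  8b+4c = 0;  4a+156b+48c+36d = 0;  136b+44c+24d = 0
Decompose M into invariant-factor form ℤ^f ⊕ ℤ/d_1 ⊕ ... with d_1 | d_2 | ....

Answer: M ≅ ℤ/4 ⊕ ℤ/4 ⊕ ℤ/8 ⊕ ℤ/24

Derivation:
rank_ℚ(R)=4; free=4−4=0
SNF(R) diag = [4, 4, 8, 24] → torsion [4, 4, 8, 24]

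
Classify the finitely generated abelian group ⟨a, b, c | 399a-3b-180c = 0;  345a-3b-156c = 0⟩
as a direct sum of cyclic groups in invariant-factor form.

rank_ℚ(R)=2; free=3−2=1
SNF(R) diag = [3, 6] → torsion [3, 6]

Answer: M ≅ ℤ^1 ⊕ ℤ/3 ⊕ ℤ/6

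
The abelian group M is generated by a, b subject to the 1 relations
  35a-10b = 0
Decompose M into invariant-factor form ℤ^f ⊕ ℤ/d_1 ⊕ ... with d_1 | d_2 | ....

Answer: M ≅ ℤ^1 ⊕ ℤ/5

Derivation:
rank_ℚ(R)=1; free=2−1=1
SNF(R) diag = [5] → torsion [5]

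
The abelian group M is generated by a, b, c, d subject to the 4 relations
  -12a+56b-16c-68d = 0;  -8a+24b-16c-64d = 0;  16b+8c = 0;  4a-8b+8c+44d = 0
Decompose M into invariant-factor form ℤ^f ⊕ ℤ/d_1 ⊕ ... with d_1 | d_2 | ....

Answer: M ≅ ℤ/4 ⊕ ℤ/8 ⊕ ℤ/8 ⊕ ℤ/16

Derivation:
rank_ℚ(R)=4; free=4−4=0
SNF(R) diag = [4, 8, 8, 16] → torsion [4, 8, 8, 16]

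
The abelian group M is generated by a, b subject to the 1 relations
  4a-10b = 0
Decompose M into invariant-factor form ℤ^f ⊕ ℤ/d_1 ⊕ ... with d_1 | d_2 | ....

Answer: M ≅ ℤ^1 ⊕ ℤ/2

Derivation:
rank_ℚ(R)=1; free=2−1=1
SNF(R) diag = [2] → torsion [2]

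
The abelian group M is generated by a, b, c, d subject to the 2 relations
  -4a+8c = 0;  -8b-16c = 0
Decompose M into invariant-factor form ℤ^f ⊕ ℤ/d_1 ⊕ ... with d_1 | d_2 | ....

rank_ℚ(R)=2; free=4−2=2
SNF(R) diag = [4, 8] → torsion [4, 8]

Answer: M ≅ ℤ^2 ⊕ ℤ/4 ⊕ ℤ/8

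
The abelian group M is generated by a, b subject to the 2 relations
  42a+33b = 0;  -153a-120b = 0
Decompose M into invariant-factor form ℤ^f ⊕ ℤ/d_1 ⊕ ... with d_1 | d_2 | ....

rank_ℚ(R)=2; free=2−2=0
SNF(R) diag = [3, 3] → torsion [3, 3]

Answer: M ≅ ℤ/3 ⊕ ℤ/3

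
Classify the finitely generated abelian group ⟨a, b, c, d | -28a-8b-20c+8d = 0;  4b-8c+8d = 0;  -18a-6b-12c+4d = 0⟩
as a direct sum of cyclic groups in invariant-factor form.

Answer: M ≅ ℤ^1 ⊕ ℤ/2 ⊕ ℤ/4 ⊕ ℤ/4

Derivation:
rank_ℚ(R)=3; free=4−3=1
SNF(R) diag = [2, 4, 4] → torsion [2, 4, 4]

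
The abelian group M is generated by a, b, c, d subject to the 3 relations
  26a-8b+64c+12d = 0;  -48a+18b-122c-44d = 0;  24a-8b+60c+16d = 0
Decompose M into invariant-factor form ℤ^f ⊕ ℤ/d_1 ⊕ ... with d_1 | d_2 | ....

Answer: M ≅ ℤ^1 ⊕ ℤ/2 ⊕ ℤ/2 ⊕ ℤ/4

Derivation:
rank_ℚ(R)=3; free=4−3=1
SNF(R) diag = [2, 2, 4] → torsion [2, 2, 4]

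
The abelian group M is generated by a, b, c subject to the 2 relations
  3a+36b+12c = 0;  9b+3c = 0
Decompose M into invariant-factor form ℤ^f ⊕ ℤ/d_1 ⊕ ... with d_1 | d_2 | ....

rank_ℚ(R)=2; free=3−2=1
SNF(R) diag = [3, 3] → torsion [3, 3]

Answer: M ≅ ℤ^1 ⊕ ℤ/3 ⊕ ℤ/3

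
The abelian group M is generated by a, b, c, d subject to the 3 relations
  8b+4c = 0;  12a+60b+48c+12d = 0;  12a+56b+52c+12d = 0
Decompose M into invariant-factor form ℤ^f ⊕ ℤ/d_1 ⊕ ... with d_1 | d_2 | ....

rank_ℚ(R)=3; free=4−3=1
SNF(R) diag = [4, 12, 12] → torsion [4, 12, 12]

Answer: M ≅ ℤ^1 ⊕ ℤ/4 ⊕ ℤ/12 ⊕ ℤ/12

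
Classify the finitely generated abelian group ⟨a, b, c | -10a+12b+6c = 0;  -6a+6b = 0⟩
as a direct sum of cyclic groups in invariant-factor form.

Answer: M ≅ ℤ^1 ⊕ ℤ/2 ⊕ ℤ/6

Derivation:
rank_ℚ(R)=2; free=3−2=1
SNF(R) diag = [2, 6] → torsion [2, 6]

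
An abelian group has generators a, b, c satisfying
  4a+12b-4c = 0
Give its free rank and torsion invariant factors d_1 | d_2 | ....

rank_ℚ(R)=1; free=3−1=2
SNF(R) diag = [4] → torsion [4]

Answer: M ≅ ℤ^2 ⊕ ℤ/4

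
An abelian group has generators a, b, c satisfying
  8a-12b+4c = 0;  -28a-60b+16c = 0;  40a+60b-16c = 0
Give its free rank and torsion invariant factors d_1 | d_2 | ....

rank_ℚ(R)=3; free=3−3=0
SNF(R) diag = [4, 12, 12] → torsion [4, 12, 12]

Answer: M ≅ ℤ/4 ⊕ ℤ/12 ⊕ ℤ/12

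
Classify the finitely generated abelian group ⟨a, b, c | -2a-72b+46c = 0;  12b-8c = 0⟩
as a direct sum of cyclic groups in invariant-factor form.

rank_ℚ(R)=2; free=3−2=1
SNF(R) diag = [2, 4] → torsion [2, 4]

Answer: M ≅ ℤ^1 ⊕ ℤ/2 ⊕ ℤ/4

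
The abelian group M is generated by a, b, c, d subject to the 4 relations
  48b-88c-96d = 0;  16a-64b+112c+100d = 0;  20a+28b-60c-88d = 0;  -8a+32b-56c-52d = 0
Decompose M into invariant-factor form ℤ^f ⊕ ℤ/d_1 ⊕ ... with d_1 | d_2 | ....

rank_ℚ(R)=4; free=4−4=0
SNF(R) diag = [4, 4, 8, 24] → torsion [4, 4, 8, 24]

Answer: M ≅ ℤ/4 ⊕ ℤ/4 ⊕ ℤ/8 ⊕ ℤ/24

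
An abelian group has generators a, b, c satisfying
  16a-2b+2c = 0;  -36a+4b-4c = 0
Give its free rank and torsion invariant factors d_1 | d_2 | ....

Answer: M ≅ ℤ^1 ⊕ ℤ/2 ⊕ ℤ/4

Derivation:
rank_ℚ(R)=2; free=3−2=1
SNF(R) diag = [2, 4] → torsion [2, 4]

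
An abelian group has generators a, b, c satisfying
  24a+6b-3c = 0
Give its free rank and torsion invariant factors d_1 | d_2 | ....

Answer: M ≅ ℤ^2 ⊕ ℤ/3

Derivation:
rank_ℚ(R)=1; free=3−1=2
SNF(R) diag = [3] → torsion [3]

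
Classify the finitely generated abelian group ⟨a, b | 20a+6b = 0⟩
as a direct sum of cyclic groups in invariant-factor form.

Answer: M ≅ ℤ^1 ⊕ ℤ/2

Derivation:
rank_ℚ(R)=1; free=2−1=1
SNF(R) diag = [2] → torsion [2]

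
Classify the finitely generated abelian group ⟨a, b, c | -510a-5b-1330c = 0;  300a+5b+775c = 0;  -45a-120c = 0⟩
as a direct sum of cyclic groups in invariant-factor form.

Answer: M ≅ ℤ/5 ⊕ ℤ/15 ⊕ ℤ/15

Derivation:
rank_ℚ(R)=3; free=3−3=0
SNF(R) diag = [5, 15, 15] → torsion [5, 15, 15]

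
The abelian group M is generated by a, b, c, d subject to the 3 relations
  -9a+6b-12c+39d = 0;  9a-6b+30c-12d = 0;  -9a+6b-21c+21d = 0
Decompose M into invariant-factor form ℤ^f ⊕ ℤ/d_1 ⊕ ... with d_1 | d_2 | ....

rank_ℚ(R)=3; free=4−3=1
SNF(R) diag = [3, 9, 9] → torsion [3, 9, 9]

Answer: M ≅ ℤ^1 ⊕ ℤ/3 ⊕ ℤ/9 ⊕ ℤ/9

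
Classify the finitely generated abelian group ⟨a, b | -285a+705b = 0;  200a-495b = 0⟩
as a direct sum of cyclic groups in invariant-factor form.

rank_ℚ(R)=2; free=2−2=0
SNF(R) diag = [5, 15] → torsion [5, 15]

Answer: M ≅ ℤ/5 ⊕ ℤ/15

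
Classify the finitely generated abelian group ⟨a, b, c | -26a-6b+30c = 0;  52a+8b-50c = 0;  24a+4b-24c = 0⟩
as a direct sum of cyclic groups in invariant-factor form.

Answer: M ≅ ℤ/2 ⊕ ℤ/2 ⊕ ℤ/4

Derivation:
rank_ℚ(R)=3; free=3−3=0
SNF(R) diag = [2, 2, 4] → torsion [2, 2, 4]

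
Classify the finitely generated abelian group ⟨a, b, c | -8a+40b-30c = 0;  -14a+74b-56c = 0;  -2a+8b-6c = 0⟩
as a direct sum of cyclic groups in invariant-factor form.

rank_ℚ(R)=3; free=3−3=0
SNF(R) diag = [2, 2, 2] → torsion [2, 2, 2]

Answer: M ≅ ℤ/2 ⊕ ℤ/2 ⊕ ℤ/2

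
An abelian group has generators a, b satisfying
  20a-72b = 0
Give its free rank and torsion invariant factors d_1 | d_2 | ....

rank_ℚ(R)=1; free=2−1=1
SNF(R) diag = [4] → torsion [4]

Answer: M ≅ ℤ^1 ⊕ ℤ/4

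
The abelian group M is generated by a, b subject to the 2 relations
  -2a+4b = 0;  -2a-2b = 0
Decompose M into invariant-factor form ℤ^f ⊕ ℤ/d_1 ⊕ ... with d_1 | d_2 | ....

rank_ℚ(R)=2; free=2−2=0
SNF(R) diag = [2, 6] → torsion [2, 6]

Answer: M ≅ ℤ/2 ⊕ ℤ/6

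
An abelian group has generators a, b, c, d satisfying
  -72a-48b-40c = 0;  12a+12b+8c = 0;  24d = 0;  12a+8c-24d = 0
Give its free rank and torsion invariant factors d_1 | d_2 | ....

Answer: M ≅ ℤ/4 ⊕ ℤ/12 ⊕ ℤ/24 ⊕ ℤ/24

Derivation:
rank_ℚ(R)=4; free=4−4=0
SNF(R) diag = [4, 12, 24, 24] → torsion [4, 12, 24, 24]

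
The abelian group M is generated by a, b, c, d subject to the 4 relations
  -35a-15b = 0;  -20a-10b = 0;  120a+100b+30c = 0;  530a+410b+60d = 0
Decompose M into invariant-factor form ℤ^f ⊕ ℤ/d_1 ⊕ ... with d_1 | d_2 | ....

Answer: M ≅ ℤ/5 ⊕ ℤ/10 ⊕ ℤ/30 ⊕ ℤ/60

Derivation:
rank_ℚ(R)=4; free=4−4=0
SNF(R) diag = [5, 10, 30, 60] → torsion [5, 10, 30, 60]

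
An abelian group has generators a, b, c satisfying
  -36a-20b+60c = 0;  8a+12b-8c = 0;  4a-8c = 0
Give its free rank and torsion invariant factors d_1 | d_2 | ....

Answer: M ≅ ℤ/4 ⊕ ℤ/4 ⊕ ℤ/4

Derivation:
rank_ℚ(R)=3; free=3−3=0
SNF(R) diag = [4, 4, 4] → torsion [4, 4, 4]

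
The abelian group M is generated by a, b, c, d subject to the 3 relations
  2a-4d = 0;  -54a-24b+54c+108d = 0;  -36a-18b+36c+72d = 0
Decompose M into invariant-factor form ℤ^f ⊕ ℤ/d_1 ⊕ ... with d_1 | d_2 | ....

Answer: M ≅ ℤ^1 ⊕ ℤ/2 ⊕ ℤ/6 ⊕ ℤ/18

Derivation:
rank_ℚ(R)=3; free=4−3=1
SNF(R) diag = [2, 6, 18] → torsion [2, 6, 18]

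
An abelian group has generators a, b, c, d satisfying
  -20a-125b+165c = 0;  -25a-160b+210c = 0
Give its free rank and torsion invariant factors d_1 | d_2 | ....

Answer: M ≅ ℤ^2 ⊕ ℤ/5 ⊕ ℤ/15

Derivation:
rank_ℚ(R)=2; free=4−2=2
SNF(R) diag = [5, 15] → torsion [5, 15]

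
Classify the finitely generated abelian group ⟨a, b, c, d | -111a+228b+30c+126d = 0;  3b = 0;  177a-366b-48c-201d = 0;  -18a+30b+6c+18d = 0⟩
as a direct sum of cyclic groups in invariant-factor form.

rank_ℚ(R)=4; free=4−4=0
SNF(R) diag = [3, 3, 3, 6] → torsion [3, 3, 3, 6]

Answer: M ≅ ℤ/3 ⊕ ℤ/3 ⊕ ℤ/3 ⊕ ℤ/6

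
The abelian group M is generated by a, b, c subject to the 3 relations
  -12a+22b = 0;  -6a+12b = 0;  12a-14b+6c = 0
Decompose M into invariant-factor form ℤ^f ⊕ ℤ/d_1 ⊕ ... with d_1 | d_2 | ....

rank_ℚ(R)=3; free=3−3=0
SNF(R) diag = [2, 6, 6] → torsion [2, 6, 6]

Answer: M ≅ ℤ/2 ⊕ ℤ/6 ⊕ ℤ/6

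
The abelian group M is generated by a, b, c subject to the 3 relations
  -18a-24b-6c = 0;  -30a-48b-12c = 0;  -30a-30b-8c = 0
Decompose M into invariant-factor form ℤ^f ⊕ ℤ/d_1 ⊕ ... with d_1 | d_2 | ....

rank_ℚ(R)=3; free=3−3=0
SNF(R) diag = [2, 6, 6] → torsion [2, 6, 6]

Answer: M ≅ ℤ/2 ⊕ ℤ/6 ⊕ ℤ/6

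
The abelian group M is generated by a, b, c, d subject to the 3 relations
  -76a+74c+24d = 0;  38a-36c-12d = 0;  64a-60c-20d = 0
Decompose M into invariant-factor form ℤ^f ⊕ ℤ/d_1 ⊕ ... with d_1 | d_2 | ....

Answer: M ≅ ℤ^1 ⊕ ℤ/2 ⊕ ℤ/2 ⊕ ℤ/4

Derivation:
rank_ℚ(R)=3; free=4−3=1
SNF(R) diag = [2, 2, 4] → torsion [2, 2, 4]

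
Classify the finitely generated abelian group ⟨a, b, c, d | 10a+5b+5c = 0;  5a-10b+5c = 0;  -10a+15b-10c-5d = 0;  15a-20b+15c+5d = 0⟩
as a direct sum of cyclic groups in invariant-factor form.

rank_ℚ(R)=4; free=4−4=0
SNF(R) diag = [5, 5, 5, 5] → torsion [5, 5, 5, 5]

Answer: M ≅ ℤ/5 ⊕ ℤ/5 ⊕ ℤ/5 ⊕ ℤ/5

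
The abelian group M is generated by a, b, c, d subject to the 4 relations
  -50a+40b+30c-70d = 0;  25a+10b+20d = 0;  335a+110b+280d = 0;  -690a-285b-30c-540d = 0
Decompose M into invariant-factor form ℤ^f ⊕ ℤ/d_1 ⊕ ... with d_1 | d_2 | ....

rank_ℚ(R)=4; free=4−4=0
SNF(R) diag = [5, 15, 30, 60] → torsion [5, 15, 30, 60]

Answer: M ≅ ℤ/5 ⊕ ℤ/15 ⊕ ℤ/30 ⊕ ℤ/60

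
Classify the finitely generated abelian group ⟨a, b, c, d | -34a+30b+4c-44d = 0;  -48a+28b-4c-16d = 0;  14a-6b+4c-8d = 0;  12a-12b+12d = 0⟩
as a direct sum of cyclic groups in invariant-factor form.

Answer: M ≅ ℤ/2 ⊕ ℤ/4 ⊕ ℤ/12 ⊕ ℤ/12

Derivation:
rank_ℚ(R)=4; free=4−4=0
SNF(R) diag = [2, 4, 12, 12] → torsion [2, 4, 12, 12]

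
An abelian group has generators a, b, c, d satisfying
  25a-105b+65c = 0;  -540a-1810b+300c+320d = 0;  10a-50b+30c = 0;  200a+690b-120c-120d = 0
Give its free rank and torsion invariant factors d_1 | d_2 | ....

Answer: M ≅ ℤ/5 ⊕ ℤ/10 ⊕ ℤ/20 ⊕ ℤ/40

Derivation:
rank_ℚ(R)=4; free=4−4=0
SNF(R) diag = [5, 10, 20, 40] → torsion [5, 10, 20, 40]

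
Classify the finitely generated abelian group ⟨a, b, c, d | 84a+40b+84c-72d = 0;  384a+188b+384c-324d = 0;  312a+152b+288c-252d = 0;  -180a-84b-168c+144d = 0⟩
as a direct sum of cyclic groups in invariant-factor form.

rank_ℚ(R)=4; free=4−4=0
SNF(R) diag = [4, 12, 36, 36] → torsion [4, 12, 36, 36]

Answer: M ≅ ℤ/4 ⊕ ℤ/12 ⊕ ℤ/36 ⊕ ℤ/36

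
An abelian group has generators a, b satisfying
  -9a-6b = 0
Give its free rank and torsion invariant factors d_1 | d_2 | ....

Answer: M ≅ ℤ^1 ⊕ ℤ/3

Derivation:
rank_ℚ(R)=1; free=2−1=1
SNF(R) diag = [3] → torsion [3]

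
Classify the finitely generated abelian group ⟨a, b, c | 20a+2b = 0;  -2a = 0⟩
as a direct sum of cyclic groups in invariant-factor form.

rank_ℚ(R)=2; free=3−2=1
SNF(R) diag = [2, 2] → torsion [2, 2]

Answer: M ≅ ℤ^1 ⊕ ℤ/2 ⊕ ℤ/2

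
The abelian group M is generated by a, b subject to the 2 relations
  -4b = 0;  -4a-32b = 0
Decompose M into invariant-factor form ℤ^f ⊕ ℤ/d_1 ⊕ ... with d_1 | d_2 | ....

rank_ℚ(R)=2; free=2−2=0
SNF(R) diag = [4, 4] → torsion [4, 4]

Answer: M ≅ ℤ/4 ⊕ ℤ/4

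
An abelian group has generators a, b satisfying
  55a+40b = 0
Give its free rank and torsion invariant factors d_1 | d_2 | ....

rank_ℚ(R)=1; free=2−1=1
SNF(R) diag = [5] → torsion [5]

Answer: M ≅ ℤ^1 ⊕ ℤ/5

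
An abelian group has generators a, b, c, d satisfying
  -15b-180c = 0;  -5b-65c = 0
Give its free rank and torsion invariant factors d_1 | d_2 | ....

Answer: M ≅ ℤ^2 ⊕ ℤ/5 ⊕ ℤ/15

Derivation:
rank_ℚ(R)=2; free=4−2=2
SNF(R) diag = [5, 15] → torsion [5, 15]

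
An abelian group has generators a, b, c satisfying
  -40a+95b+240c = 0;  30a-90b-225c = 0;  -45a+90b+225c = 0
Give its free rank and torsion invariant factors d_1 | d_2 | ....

rank_ℚ(R)=3; free=3−3=0
SNF(R) diag = [5, 15, 45] → torsion [5, 15, 45]

Answer: M ≅ ℤ/5 ⊕ ℤ/15 ⊕ ℤ/45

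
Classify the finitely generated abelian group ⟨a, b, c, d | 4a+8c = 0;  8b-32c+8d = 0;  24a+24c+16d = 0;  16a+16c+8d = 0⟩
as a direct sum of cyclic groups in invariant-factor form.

rank_ℚ(R)=4; free=4−4=0
SNF(R) diag = [4, 8, 8, 8] → torsion [4, 8, 8, 8]

Answer: M ≅ ℤ/4 ⊕ ℤ/8 ⊕ ℤ/8 ⊕ ℤ/8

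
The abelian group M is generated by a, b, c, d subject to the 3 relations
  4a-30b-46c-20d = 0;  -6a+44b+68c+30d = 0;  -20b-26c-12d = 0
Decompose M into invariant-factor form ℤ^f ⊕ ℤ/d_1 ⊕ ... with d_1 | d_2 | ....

Answer: M ≅ ℤ^1 ⊕ ℤ/2 ⊕ ℤ/2 ⊕ ℤ/6

Derivation:
rank_ℚ(R)=3; free=4−3=1
SNF(R) diag = [2, 2, 6] → torsion [2, 2, 6]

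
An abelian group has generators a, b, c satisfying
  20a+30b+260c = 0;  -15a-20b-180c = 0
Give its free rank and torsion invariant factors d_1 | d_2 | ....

rank_ℚ(R)=2; free=3−2=1
SNF(R) diag = [5, 10] → torsion [5, 10]

Answer: M ≅ ℤ^1 ⊕ ℤ/5 ⊕ ℤ/10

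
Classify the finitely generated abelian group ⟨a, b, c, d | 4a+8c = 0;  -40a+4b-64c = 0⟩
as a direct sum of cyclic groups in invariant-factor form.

rank_ℚ(R)=2; free=4−2=2
SNF(R) diag = [4, 4] → torsion [4, 4]

Answer: M ≅ ℤ^2 ⊕ ℤ/4 ⊕ ℤ/4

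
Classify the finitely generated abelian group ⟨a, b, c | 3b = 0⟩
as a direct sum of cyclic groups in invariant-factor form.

Answer: M ≅ ℤ^2 ⊕ ℤ/3

Derivation:
rank_ℚ(R)=1; free=3−1=2
SNF(R) diag = [3] → torsion [3]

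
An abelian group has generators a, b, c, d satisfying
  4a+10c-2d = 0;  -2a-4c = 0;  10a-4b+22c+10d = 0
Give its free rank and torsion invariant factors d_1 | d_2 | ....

Answer: M ≅ ℤ^1 ⊕ ℤ/2 ⊕ ℤ/2 ⊕ ℤ/4

Derivation:
rank_ℚ(R)=3; free=4−3=1
SNF(R) diag = [2, 2, 4] → torsion [2, 2, 4]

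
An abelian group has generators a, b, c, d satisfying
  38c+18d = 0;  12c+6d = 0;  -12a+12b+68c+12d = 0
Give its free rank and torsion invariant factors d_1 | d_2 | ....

rank_ℚ(R)=3; free=4−3=1
SNF(R) diag = [2, 6, 12] → torsion [2, 6, 12]

Answer: M ≅ ℤ^1 ⊕ ℤ/2 ⊕ ℤ/6 ⊕ ℤ/12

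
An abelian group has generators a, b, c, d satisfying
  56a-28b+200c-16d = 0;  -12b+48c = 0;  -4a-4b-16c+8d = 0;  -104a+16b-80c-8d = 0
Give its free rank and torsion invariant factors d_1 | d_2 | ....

Answer: M ≅ ℤ/4 ⊕ ℤ/12 ⊕ ℤ/24 ⊕ ℤ/24

Derivation:
rank_ℚ(R)=4; free=4−4=0
SNF(R) diag = [4, 12, 24, 24] → torsion [4, 12, 24, 24]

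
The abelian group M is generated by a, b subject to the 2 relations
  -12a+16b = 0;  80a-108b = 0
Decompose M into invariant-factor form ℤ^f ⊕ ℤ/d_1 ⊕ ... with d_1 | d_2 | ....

Answer: M ≅ ℤ/4 ⊕ ℤ/4

Derivation:
rank_ℚ(R)=2; free=2−2=0
SNF(R) diag = [4, 4] → torsion [4, 4]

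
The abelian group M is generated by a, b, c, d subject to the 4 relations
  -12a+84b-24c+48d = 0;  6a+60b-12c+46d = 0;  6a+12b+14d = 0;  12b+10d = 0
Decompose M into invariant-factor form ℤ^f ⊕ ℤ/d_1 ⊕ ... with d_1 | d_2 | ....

Answer: M ≅ ℤ/2 ⊕ ℤ/6 ⊕ ℤ/12 ⊕ ℤ/12

Derivation:
rank_ℚ(R)=4; free=4−4=0
SNF(R) diag = [2, 6, 12, 12] → torsion [2, 6, 12, 12]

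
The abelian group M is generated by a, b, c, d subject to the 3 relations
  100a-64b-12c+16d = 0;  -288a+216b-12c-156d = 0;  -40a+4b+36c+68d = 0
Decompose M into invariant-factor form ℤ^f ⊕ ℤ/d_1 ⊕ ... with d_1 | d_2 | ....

Answer: M ≅ ℤ^1 ⊕ ℤ/4 ⊕ ℤ/12 ⊕ ℤ/36

Derivation:
rank_ℚ(R)=3; free=4−3=1
SNF(R) diag = [4, 12, 36] → torsion [4, 12, 36]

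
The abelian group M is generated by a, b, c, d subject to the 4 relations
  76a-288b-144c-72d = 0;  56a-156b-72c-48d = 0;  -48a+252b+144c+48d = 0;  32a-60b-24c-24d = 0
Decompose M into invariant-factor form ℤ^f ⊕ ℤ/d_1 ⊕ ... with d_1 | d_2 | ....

Answer: M ≅ ℤ/4 ⊕ ℤ/12 ⊕ ℤ/24 ⊕ ℤ/24

Derivation:
rank_ℚ(R)=4; free=4−4=0
SNF(R) diag = [4, 12, 24, 24] → torsion [4, 12, 24, 24]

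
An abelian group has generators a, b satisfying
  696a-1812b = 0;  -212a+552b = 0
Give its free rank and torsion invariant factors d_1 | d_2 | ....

rank_ℚ(R)=2; free=2−2=0
SNF(R) diag = [4, 12] → torsion [4, 12]

Answer: M ≅ ℤ/4 ⊕ ℤ/12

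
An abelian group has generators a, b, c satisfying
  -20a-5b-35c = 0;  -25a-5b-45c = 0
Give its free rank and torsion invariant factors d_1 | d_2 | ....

Answer: M ≅ ℤ^1 ⊕ ℤ/5 ⊕ ℤ/5

Derivation:
rank_ℚ(R)=2; free=3−2=1
SNF(R) diag = [5, 5] → torsion [5, 5]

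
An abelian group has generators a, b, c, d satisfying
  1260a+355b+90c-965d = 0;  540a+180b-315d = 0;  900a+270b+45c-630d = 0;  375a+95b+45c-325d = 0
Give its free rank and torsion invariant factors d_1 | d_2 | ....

rank_ℚ(R)=4; free=4−4=0
SNF(R) diag = [5, 15, 45, 45] → torsion [5, 15, 45, 45]

Answer: M ≅ ℤ/5 ⊕ ℤ/15 ⊕ ℤ/45 ⊕ ℤ/45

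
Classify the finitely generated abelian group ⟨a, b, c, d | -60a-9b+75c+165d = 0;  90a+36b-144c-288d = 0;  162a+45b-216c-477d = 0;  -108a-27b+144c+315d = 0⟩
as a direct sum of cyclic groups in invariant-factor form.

Answer: M ≅ ℤ/3 ⊕ ℤ/9 ⊕ ℤ/18 ⊕ ℤ/36

Derivation:
rank_ℚ(R)=4; free=4−4=0
SNF(R) diag = [3, 9, 18, 36] → torsion [3, 9, 18, 36]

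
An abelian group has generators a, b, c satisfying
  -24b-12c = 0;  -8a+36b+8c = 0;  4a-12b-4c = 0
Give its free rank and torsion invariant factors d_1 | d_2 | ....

Answer: M ≅ ℤ/4 ⊕ ℤ/12 ⊕ ℤ/12

Derivation:
rank_ℚ(R)=3; free=3−3=0
SNF(R) diag = [4, 12, 12] → torsion [4, 12, 12]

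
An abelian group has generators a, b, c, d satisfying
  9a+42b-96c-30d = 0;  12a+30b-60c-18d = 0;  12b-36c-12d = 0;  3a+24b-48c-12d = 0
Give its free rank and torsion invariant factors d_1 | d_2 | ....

rank_ℚ(R)=4; free=4−4=0
SNF(R) diag = [3, 6, 12, 12] → torsion [3, 6, 12, 12]

Answer: M ≅ ℤ/3 ⊕ ℤ/6 ⊕ ℤ/12 ⊕ ℤ/12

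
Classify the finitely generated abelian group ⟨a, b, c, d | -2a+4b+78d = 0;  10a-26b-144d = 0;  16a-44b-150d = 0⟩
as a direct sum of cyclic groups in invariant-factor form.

rank_ℚ(R)=3; free=4−3=1
SNF(R) diag = [2, 6, 18] → torsion [2, 6, 18]

Answer: M ≅ ℤ^1 ⊕ ℤ/2 ⊕ ℤ/6 ⊕ ℤ/18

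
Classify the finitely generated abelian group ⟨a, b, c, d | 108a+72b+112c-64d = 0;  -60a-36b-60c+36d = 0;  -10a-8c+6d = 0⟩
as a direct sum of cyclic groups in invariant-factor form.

Answer: M ≅ ℤ^1 ⊕ ℤ/2 ⊕ ℤ/4 ⊕ ℤ/12

Derivation:
rank_ℚ(R)=3; free=4−3=1
SNF(R) diag = [2, 4, 12] → torsion [2, 4, 12]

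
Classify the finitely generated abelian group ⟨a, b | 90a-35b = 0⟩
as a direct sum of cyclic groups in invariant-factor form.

Answer: M ≅ ℤ^1 ⊕ ℤ/5

Derivation:
rank_ℚ(R)=1; free=2−1=1
SNF(R) diag = [5] → torsion [5]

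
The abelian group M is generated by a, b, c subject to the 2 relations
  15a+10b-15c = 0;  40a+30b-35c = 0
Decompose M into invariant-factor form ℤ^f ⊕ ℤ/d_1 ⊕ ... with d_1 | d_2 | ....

Answer: M ≅ ℤ^1 ⊕ ℤ/5 ⊕ ℤ/5

Derivation:
rank_ℚ(R)=2; free=3−2=1
SNF(R) diag = [5, 5] → torsion [5, 5]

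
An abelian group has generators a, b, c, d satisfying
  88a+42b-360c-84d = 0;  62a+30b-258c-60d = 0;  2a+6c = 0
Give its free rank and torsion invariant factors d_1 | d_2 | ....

rank_ℚ(R)=3; free=4−3=1
SNF(R) diag = [2, 6, 12] → torsion [2, 6, 12]

Answer: M ≅ ℤ^1 ⊕ ℤ/2 ⊕ ℤ/6 ⊕ ℤ/12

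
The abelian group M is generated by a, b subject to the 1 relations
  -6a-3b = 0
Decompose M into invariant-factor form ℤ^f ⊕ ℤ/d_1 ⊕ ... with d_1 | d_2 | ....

rank_ℚ(R)=1; free=2−1=1
SNF(R) diag = [3] → torsion [3]

Answer: M ≅ ℤ^1 ⊕ ℤ/3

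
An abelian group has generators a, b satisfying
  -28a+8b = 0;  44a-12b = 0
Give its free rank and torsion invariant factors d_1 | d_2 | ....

Answer: M ≅ ℤ/4 ⊕ ℤ/4

Derivation:
rank_ℚ(R)=2; free=2−2=0
SNF(R) diag = [4, 4] → torsion [4, 4]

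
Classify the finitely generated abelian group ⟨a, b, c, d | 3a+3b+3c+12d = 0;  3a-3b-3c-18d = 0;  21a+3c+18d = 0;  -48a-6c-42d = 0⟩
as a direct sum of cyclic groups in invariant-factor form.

rank_ℚ(R)=4; free=4−4=0
SNF(R) diag = [3, 3, 6, 12] → torsion [3, 3, 6, 12]

Answer: M ≅ ℤ/3 ⊕ ℤ/3 ⊕ ℤ/6 ⊕ ℤ/12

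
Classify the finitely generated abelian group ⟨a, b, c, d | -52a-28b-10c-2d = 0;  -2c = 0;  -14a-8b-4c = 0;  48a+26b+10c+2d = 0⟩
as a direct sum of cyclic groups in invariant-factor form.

Answer: M ≅ ℤ/2 ⊕ ℤ/2 ⊕ ℤ/2 ⊕ ℤ/2

Derivation:
rank_ℚ(R)=4; free=4−4=0
SNF(R) diag = [2, 2, 2, 2] → torsion [2, 2, 2, 2]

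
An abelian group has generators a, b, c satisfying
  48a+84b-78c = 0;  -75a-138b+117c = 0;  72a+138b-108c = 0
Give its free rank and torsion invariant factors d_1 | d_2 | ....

Answer: M ≅ ℤ/3 ⊕ ℤ/6 ⊕ ℤ/6

Derivation:
rank_ℚ(R)=3; free=3−3=0
SNF(R) diag = [3, 6, 6] → torsion [3, 6, 6]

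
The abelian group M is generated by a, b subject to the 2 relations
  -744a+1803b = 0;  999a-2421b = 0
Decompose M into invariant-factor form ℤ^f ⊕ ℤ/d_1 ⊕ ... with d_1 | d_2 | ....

Answer: M ≅ ℤ/3 ⊕ ℤ/9

Derivation:
rank_ℚ(R)=2; free=2−2=0
SNF(R) diag = [3, 9] → torsion [3, 9]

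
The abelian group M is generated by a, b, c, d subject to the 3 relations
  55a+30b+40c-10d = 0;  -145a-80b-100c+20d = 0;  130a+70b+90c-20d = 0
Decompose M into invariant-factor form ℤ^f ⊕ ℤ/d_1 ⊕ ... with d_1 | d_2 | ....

Answer: M ≅ ℤ^1 ⊕ ℤ/5 ⊕ ℤ/10 ⊕ ℤ/10

Derivation:
rank_ℚ(R)=3; free=4−3=1
SNF(R) diag = [5, 10, 10] → torsion [5, 10, 10]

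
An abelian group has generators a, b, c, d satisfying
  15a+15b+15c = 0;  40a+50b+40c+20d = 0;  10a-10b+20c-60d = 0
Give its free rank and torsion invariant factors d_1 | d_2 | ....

rank_ℚ(R)=3; free=4−3=1
SNF(R) diag = [5, 10, 30] → torsion [5, 10, 30]

Answer: M ≅ ℤ^1 ⊕ ℤ/5 ⊕ ℤ/10 ⊕ ℤ/30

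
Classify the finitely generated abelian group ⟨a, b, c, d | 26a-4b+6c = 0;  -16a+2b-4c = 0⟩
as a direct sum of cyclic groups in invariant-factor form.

Answer: M ≅ ℤ^2 ⊕ ℤ/2 ⊕ ℤ/2

Derivation:
rank_ℚ(R)=2; free=4−2=2
SNF(R) diag = [2, 2] → torsion [2, 2]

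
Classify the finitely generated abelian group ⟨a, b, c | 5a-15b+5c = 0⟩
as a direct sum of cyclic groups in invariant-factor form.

Answer: M ≅ ℤ^2 ⊕ ℤ/5

Derivation:
rank_ℚ(R)=1; free=3−1=2
SNF(R) diag = [5] → torsion [5]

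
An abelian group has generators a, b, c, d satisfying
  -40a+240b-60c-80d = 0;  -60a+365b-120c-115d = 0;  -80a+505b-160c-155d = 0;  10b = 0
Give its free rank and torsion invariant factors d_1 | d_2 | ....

rank_ℚ(R)=4; free=4−4=0
SNF(R) diag = [5, 10, 20, 20] → torsion [5, 10, 20, 20]

Answer: M ≅ ℤ/5 ⊕ ℤ/10 ⊕ ℤ/20 ⊕ ℤ/20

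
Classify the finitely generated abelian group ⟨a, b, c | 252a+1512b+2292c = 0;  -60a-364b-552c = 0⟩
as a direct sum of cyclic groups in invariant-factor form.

rank_ℚ(R)=2; free=3−2=1
SNF(R) diag = [4, 12] → torsion [4, 12]

Answer: M ≅ ℤ^1 ⊕ ℤ/4 ⊕ ℤ/12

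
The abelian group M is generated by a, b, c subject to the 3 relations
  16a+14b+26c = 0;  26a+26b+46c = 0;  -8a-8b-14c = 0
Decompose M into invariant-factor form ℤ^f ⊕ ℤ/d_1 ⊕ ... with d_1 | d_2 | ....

Answer: M ≅ ℤ/2 ⊕ ℤ/2 ⊕ ℤ/2

Derivation:
rank_ℚ(R)=3; free=3−3=0
SNF(R) diag = [2, 2, 2] → torsion [2, 2, 2]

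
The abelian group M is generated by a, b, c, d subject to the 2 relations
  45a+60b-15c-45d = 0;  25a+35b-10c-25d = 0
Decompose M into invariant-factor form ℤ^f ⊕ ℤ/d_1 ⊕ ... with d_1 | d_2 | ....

rank_ℚ(R)=2; free=4−2=2
SNF(R) diag = [5, 15] → torsion [5, 15]

Answer: M ≅ ℤ^2 ⊕ ℤ/5 ⊕ ℤ/15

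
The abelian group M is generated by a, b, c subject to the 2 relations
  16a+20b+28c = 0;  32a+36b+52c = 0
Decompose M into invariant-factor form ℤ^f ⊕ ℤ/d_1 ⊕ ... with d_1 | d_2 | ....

Answer: M ≅ ℤ^1 ⊕ ℤ/4 ⊕ ℤ/8

Derivation:
rank_ℚ(R)=2; free=3−2=1
SNF(R) diag = [4, 8] → torsion [4, 8]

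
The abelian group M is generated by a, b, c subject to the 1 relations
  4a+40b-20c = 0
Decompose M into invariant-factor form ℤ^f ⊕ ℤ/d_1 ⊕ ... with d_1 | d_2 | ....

Answer: M ≅ ℤ^2 ⊕ ℤ/4

Derivation:
rank_ℚ(R)=1; free=3−1=2
SNF(R) diag = [4] → torsion [4]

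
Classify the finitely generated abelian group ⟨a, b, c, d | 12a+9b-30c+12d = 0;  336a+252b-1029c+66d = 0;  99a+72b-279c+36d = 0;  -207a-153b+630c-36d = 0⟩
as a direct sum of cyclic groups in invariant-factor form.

rank_ℚ(R)=4; free=4−4=0
SNF(R) diag = [3, 9, 27, 54] → torsion [3, 9, 27, 54]

Answer: M ≅ ℤ/3 ⊕ ℤ/9 ⊕ ℤ/27 ⊕ ℤ/54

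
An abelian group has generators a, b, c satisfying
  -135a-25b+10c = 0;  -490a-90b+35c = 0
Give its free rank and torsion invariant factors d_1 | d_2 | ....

rank_ℚ(R)=2; free=3−2=1
SNF(R) diag = [5, 5] → torsion [5, 5]

Answer: M ≅ ℤ^1 ⊕ ℤ/5 ⊕ ℤ/5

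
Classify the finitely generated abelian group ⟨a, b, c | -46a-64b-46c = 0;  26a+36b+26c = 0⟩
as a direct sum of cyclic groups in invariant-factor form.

rank_ℚ(R)=2; free=3−2=1
SNF(R) diag = [2, 4] → torsion [2, 4]

Answer: M ≅ ℤ^1 ⊕ ℤ/2 ⊕ ℤ/4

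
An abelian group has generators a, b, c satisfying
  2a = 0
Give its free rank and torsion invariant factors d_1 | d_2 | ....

rank_ℚ(R)=1; free=3−1=2
SNF(R) diag = [2] → torsion [2]

Answer: M ≅ ℤ^2 ⊕ ℤ/2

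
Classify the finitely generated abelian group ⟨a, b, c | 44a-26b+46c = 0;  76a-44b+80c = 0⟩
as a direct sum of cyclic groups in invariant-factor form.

Answer: M ≅ ℤ^1 ⊕ ℤ/2 ⊕ ℤ/4

Derivation:
rank_ℚ(R)=2; free=3−2=1
SNF(R) diag = [2, 4] → torsion [2, 4]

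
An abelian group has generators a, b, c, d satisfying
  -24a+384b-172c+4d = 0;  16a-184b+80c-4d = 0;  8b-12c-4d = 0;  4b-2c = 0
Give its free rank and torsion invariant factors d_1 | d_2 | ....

Answer: M ≅ ℤ/2 ⊕ ℤ/4 ⊕ ℤ/8 ⊕ ℤ/24

Derivation:
rank_ℚ(R)=4; free=4−4=0
SNF(R) diag = [2, 4, 8, 24] → torsion [2, 4, 8, 24]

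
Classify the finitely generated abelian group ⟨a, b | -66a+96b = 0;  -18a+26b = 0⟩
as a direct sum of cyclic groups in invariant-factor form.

rank_ℚ(R)=2; free=2−2=0
SNF(R) diag = [2, 6] → torsion [2, 6]

Answer: M ≅ ℤ/2 ⊕ ℤ/6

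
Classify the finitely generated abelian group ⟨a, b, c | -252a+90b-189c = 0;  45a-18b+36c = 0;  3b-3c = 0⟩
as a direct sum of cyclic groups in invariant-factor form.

Answer: M ≅ ℤ/3 ⊕ ℤ/9 ⊕ ℤ/9

Derivation:
rank_ℚ(R)=3; free=3−3=0
SNF(R) diag = [3, 9, 9] → torsion [3, 9, 9]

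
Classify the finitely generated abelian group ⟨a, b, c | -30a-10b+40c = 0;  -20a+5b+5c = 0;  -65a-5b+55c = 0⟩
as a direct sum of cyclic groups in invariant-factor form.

rank_ℚ(R)=3; free=3−3=0
SNF(R) diag = [5, 5, 10] → torsion [5, 5, 10]

Answer: M ≅ ℤ/5 ⊕ ℤ/5 ⊕ ℤ/10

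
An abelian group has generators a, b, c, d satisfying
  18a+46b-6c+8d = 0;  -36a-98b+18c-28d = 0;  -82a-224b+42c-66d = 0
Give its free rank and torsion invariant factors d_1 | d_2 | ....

rank_ℚ(R)=3; free=4−3=1
SNF(R) diag = [2, 2, 6] → torsion [2, 2, 6]

Answer: M ≅ ℤ^1 ⊕ ℤ/2 ⊕ ℤ/2 ⊕ ℤ/6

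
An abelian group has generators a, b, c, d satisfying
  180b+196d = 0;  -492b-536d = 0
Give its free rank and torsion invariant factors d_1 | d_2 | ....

Answer: M ≅ ℤ^2 ⊕ ℤ/4 ⊕ ℤ/12

Derivation:
rank_ℚ(R)=2; free=4−2=2
SNF(R) diag = [4, 12] → torsion [4, 12]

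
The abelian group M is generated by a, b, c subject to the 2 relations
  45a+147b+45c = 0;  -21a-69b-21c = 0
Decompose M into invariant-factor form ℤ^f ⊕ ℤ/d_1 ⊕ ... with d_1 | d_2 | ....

Answer: M ≅ ℤ^1 ⊕ ℤ/3 ⊕ ℤ/6

Derivation:
rank_ℚ(R)=2; free=3−2=1
SNF(R) diag = [3, 6] → torsion [3, 6]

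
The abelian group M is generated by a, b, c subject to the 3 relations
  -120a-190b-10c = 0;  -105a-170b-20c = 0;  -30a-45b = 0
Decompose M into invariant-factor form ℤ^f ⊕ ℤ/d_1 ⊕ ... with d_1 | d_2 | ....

rank_ℚ(R)=3; free=3−3=0
SNF(R) diag = [5, 15, 30] → torsion [5, 15, 30]

Answer: M ≅ ℤ/5 ⊕ ℤ/15 ⊕ ℤ/30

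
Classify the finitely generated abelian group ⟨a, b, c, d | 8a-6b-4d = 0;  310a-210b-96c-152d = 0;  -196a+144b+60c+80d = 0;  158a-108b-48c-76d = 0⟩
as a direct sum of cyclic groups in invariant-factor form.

Answer: M ≅ ℤ/2 ⊕ ℤ/6 ⊕ ℤ/12 ⊕ ℤ/24

Derivation:
rank_ℚ(R)=4; free=4−4=0
SNF(R) diag = [2, 6, 12, 24] → torsion [2, 6, 12, 24]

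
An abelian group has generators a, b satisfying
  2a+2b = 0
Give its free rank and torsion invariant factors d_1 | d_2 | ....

rank_ℚ(R)=1; free=2−1=1
SNF(R) diag = [2] → torsion [2]

Answer: M ≅ ℤ^1 ⊕ ℤ/2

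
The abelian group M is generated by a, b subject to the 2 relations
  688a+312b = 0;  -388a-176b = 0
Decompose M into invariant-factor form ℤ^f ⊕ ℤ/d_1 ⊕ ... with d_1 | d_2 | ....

Answer: M ≅ ℤ/4 ⊕ ℤ/8

Derivation:
rank_ℚ(R)=2; free=2−2=0
SNF(R) diag = [4, 8] → torsion [4, 8]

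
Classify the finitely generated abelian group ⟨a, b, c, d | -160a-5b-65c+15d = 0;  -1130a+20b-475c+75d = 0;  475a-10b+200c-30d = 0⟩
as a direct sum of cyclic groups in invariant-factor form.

rank_ℚ(R)=3; free=4−3=1
SNF(R) diag = [5, 15, 15] → torsion [5, 15, 15]

Answer: M ≅ ℤ^1 ⊕ ℤ/5 ⊕ ℤ/15 ⊕ ℤ/15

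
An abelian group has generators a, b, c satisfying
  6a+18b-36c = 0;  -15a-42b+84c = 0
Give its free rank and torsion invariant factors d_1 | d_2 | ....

rank_ℚ(R)=2; free=3−2=1
SNF(R) diag = [3, 6] → torsion [3, 6]

Answer: M ≅ ℤ^1 ⊕ ℤ/3 ⊕ ℤ/6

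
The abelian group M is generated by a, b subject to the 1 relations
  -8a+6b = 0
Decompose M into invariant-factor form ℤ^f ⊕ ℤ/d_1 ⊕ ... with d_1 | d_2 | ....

Answer: M ≅ ℤ^1 ⊕ ℤ/2

Derivation:
rank_ℚ(R)=1; free=2−1=1
SNF(R) diag = [2] → torsion [2]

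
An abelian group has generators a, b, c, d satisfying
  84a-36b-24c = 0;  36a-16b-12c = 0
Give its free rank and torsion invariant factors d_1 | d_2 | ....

Answer: M ≅ ℤ^2 ⊕ ℤ/4 ⊕ ℤ/12

Derivation:
rank_ℚ(R)=2; free=4−2=2
SNF(R) diag = [4, 12] → torsion [4, 12]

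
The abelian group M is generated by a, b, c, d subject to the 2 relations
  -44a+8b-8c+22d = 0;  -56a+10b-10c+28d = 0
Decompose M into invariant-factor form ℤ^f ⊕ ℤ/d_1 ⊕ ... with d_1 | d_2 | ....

Answer: M ≅ ℤ^2 ⊕ ℤ/2 ⊕ ℤ/2

Derivation:
rank_ℚ(R)=2; free=4−2=2
SNF(R) diag = [2, 2] → torsion [2, 2]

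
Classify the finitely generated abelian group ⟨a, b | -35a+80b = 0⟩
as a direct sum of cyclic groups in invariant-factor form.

Answer: M ≅ ℤ^1 ⊕ ℤ/5

Derivation:
rank_ℚ(R)=1; free=2−1=1
SNF(R) diag = [5] → torsion [5]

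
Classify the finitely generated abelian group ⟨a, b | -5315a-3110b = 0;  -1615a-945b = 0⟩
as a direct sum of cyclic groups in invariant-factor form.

rank_ℚ(R)=2; free=2−2=0
SNF(R) diag = [5, 5] → torsion [5, 5]

Answer: M ≅ ℤ/5 ⊕ ℤ/5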